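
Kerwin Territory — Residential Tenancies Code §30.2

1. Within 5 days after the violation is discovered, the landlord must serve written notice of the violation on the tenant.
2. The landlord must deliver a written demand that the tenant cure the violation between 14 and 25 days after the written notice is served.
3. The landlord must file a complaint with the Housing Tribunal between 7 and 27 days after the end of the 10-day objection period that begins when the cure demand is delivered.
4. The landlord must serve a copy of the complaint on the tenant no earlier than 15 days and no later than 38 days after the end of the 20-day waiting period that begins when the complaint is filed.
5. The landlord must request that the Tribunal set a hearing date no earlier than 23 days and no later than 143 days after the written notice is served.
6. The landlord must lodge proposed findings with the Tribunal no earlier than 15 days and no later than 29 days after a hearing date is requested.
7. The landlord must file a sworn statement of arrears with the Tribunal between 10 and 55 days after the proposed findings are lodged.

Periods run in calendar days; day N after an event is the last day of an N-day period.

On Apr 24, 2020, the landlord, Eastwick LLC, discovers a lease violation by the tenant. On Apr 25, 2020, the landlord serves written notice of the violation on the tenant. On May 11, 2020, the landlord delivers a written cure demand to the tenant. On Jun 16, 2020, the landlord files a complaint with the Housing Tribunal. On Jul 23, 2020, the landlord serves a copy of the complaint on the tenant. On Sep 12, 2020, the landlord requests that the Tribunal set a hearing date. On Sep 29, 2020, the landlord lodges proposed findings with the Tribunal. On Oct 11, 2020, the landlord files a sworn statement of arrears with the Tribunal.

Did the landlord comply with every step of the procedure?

(1) due by Apr 24, 2020 + 5 days = Apr 29, 2020; Apr 25, 2020 is within that limit.
(2) the permitted window runs from Apr 25, 2020 + 14 = May 9, 2020 to Apr 25, 2020 + 25 = May 20, 2020; done May 11, 2020, which is between those dates.
(3) the permitted window runs from May 21, 2020 + 7 = May 28, 2020 to May 21, 2020 + 27 = Jun 17, 2020; done Jun 16, 2020, which is between those dates.
(4) the permitted window runs from Jul 6, 2020 + 15 = Jul 21, 2020 to Jul 6, 2020 + 38 = Aug 13, 2020; Jul 23, 2020 falls inside that range.
(5) the permitted window runs from Apr 25, 2020 + 23 = May 18, 2020 to Apr 25, 2020 + 143 = Sep 15, 2020; done Sep 12, 2020, which is between those dates.
(6) the permitted window runs from Sep 12, 2020 + 15 = Sep 27, 2020 to Sep 12, 2020 + 29 = Oct 11, 2020; Sep 29, 2020 falls inside that range.
(7) the permitted window runs from Sep 29, 2020 + 10 = Oct 9, 2020 to Sep 29, 2020 + 55 = Nov 23, 2020; done Oct 11, 2020, which is between those dates.

Yes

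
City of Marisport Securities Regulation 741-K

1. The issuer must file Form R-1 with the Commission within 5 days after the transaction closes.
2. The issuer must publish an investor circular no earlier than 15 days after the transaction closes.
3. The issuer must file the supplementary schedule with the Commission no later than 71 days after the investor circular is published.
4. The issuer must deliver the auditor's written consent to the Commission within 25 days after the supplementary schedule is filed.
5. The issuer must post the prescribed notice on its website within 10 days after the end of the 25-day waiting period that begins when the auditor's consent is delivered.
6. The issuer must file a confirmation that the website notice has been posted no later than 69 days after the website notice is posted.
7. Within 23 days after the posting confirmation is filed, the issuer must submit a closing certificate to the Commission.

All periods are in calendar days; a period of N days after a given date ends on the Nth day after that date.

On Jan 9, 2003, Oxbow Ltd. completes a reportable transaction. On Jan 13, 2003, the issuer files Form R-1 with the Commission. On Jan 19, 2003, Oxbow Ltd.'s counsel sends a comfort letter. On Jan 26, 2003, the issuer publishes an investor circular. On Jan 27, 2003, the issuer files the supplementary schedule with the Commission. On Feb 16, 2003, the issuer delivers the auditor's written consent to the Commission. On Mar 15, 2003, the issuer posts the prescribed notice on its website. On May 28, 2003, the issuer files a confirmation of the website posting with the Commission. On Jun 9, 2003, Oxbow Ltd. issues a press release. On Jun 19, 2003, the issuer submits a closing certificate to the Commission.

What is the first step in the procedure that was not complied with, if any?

Step 1: 5 days after Jan 9, 2003 (when the transaction closes) is Jan 14, 2003; done Jan 13, 2003 — timely.
Step 2: the earliest permitted date is 15 days after Jan 9, 2003 (when the transaction closes), i.e. Jan 24, 2003; Jan 26, 2003 is on or after that date.
Step 3: 71 days after Jan 26, 2003 (when the investor circular is published) is Apr 7, 2003; done Jan 27, 2003 — timely.
Step 4: 25 days after Jan 27, 2003 (when the supplementary schedule is filed) is Feb 21, 2003; completed Feb 16, 2003, before the deadline.
Step 5: 10 days after Mar 13, 2003 (end of the 25-day waiting period, which began when the auditor's consent is delivered on Feb 16, 2003) is Mar 23, 2003; done Mar 15, 2003 — timely.
Step 6: 69 days after Mar 15, 2003 (when the website notice is posted) is May 23, 2003; done May 28, 2003 — 5 days late.

Step 6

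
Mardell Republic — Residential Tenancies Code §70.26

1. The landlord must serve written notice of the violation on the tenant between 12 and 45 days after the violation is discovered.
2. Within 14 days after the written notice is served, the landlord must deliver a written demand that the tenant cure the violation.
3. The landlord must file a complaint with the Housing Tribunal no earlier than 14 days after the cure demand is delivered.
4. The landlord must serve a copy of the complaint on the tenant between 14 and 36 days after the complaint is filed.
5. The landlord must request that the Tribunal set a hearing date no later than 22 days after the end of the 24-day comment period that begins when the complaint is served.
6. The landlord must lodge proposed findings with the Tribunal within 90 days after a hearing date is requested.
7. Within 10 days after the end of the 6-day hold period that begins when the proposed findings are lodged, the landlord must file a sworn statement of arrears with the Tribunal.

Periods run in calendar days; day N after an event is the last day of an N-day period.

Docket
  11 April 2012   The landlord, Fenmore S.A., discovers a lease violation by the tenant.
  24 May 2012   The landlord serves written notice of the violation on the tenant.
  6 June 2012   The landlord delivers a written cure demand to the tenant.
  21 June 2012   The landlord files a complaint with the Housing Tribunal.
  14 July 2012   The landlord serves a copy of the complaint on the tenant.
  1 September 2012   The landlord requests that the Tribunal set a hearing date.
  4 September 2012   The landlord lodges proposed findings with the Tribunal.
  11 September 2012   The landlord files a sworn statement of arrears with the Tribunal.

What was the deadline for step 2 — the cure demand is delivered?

Step 2 runs from 24 May 2012, when the written notice is served. 14 days after 24 May 2012 is 7 June 2012.

7 June 2012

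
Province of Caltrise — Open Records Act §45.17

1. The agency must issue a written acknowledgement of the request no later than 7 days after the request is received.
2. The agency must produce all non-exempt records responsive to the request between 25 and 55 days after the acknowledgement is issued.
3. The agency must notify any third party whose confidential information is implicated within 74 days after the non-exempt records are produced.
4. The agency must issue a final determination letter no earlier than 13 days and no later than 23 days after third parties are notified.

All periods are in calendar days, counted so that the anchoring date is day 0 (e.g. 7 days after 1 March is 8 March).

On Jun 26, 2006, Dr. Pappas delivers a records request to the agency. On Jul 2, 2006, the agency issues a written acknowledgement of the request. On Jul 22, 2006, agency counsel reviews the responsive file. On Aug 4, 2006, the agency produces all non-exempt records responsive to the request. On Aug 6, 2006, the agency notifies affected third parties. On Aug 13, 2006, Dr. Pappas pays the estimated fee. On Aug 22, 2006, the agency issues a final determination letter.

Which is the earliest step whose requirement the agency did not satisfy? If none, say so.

Step 1: 7 days after Jun 26, 2006 (when the request is received) is Jul 3, 2006; done Jul 2, 2006 — timely.
Step 2: the window is 25–55 days after Jul 2, 2006 (when the acknowledgement is issued), so Jul 27, 2006 through Aug 26, 2006; done Aug 4, 2006 — within the window.
Step 3: 74 days after Aug 4, 2006 (when the non-exempt records are produced) is Oct 17, 2006; completed Aug 6, 2006, before the deadline.
Step 4: the window is 13–23 days after Aug 6, 2006 (when third parties are notified), so Aug 19, 2006 through Aug 29, 2006; done Aug 22, 2006, which is between those dates.

None — every step was satisfied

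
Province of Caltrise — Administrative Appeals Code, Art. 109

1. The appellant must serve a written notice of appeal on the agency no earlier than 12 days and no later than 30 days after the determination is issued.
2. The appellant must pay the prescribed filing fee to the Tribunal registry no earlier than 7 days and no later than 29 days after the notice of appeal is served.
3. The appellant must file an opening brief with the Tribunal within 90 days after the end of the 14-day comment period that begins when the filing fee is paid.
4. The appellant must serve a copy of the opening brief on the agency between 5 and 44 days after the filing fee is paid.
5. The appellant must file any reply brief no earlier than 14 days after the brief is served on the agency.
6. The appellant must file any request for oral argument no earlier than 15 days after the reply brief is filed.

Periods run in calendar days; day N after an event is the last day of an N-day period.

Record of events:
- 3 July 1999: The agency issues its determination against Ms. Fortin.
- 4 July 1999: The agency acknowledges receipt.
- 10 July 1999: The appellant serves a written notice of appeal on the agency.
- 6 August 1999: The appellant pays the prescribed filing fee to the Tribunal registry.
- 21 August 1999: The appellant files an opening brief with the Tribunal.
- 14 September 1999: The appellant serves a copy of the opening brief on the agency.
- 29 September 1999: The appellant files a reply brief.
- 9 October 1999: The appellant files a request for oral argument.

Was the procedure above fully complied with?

Step 1: the window is 12–30 days after 3 July 1999 (when the determination is issued), so 15 July 1999 through 2 August 1999; done 10 July 1999 — 5 days before the window opened.

No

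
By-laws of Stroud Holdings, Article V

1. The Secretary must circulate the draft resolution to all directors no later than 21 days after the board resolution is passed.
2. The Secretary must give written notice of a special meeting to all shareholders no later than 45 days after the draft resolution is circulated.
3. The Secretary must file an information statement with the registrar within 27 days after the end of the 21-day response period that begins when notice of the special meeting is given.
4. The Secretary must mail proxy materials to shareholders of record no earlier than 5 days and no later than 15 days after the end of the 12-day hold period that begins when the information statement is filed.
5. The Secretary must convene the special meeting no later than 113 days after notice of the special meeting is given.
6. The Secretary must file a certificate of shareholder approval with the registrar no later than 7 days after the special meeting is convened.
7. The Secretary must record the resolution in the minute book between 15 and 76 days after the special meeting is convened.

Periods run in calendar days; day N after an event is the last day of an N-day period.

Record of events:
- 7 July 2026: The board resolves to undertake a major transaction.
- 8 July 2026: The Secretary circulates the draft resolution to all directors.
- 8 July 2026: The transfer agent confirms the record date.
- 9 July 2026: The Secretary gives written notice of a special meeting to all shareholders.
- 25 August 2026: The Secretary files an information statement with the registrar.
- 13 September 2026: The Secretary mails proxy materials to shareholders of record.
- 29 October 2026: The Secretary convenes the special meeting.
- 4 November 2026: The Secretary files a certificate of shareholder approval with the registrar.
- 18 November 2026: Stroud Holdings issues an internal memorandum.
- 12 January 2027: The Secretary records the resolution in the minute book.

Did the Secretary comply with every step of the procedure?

Step 1 — counting 21 days from 7 July 2026 (when the board resolution is passed) gives a deadline of 28 July 2026; completed 8 July 2026, before the deadline.
Step 2 — counting 45 days from 8 July 2026 (when the draft resolution is circulated) gives a deadline of 22 August 2026; done 9 July 2026 — timely.
Step 3 — counting 27 days from 30 July 2026 (end of the 21-day response period, which began when notice of the special meeting is given on 9 July 2026) gives a deadline of 26 August 2026; 25 August 2026 is within that limit.
Step 4 — 5 and 15 days from 6 September 2026 (end of the 12-day hold period, which began when the information statement is filed on 25 August 2026) are 11 September 2026 and 21 September 2026 respectively; 13 September 2026 falls inside that range.
Step 5 — counting 113 days from 9 July 2026 (when notice of the special meeting is given) gives a deadline of 30 October 2026; completed 29 October 2026, before the deadline.
Step 6 — counting 7 days from 29 October 2026 (when the special meeting is convened) gives a deadline of 5 November 2026; 4 November 2026 is within that limit.
Step 7 — 15 and 76 days from 29 October 2026 (when the special meeting is convened) are 13 November 2026 and 13 January 2027 respectively; done 12 January 2027, which is between those dates.

Yes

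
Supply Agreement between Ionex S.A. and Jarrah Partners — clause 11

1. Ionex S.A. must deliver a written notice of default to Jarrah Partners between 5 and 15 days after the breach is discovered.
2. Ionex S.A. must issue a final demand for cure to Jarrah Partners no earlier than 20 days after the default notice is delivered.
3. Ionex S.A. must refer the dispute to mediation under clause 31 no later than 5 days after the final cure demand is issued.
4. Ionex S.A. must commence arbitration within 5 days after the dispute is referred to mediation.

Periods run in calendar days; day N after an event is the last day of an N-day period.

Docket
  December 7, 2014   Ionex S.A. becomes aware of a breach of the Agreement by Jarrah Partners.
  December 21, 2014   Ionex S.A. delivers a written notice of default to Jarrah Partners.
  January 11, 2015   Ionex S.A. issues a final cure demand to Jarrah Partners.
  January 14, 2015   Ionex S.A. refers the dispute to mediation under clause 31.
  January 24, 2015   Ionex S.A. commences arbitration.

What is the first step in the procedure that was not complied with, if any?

Step 4

Step 1: the window is 5–15 days after December 7, 2014 (when the breach is discovered), so December 12, 2014 through December 22, 2014; done December 21, 2014, which is between those dates.
Step 2: the earliest permitted date is 20 days after December 21, 2014 (when the default notice is delivered), i.e. January 10, 2015; done January 11, 2015 — permitted.
Step 3: 5 days after January 11, 2015 (when the final cure demand is issued) is January 16, 2015; January 14, 2015 is within that limit.
Step 4: 5 days after January 14, 2015 (when the dispute is referred to mediation) is January 19, 2015; done January 24, 2015 — 5 days late.
Later steps need not be reached.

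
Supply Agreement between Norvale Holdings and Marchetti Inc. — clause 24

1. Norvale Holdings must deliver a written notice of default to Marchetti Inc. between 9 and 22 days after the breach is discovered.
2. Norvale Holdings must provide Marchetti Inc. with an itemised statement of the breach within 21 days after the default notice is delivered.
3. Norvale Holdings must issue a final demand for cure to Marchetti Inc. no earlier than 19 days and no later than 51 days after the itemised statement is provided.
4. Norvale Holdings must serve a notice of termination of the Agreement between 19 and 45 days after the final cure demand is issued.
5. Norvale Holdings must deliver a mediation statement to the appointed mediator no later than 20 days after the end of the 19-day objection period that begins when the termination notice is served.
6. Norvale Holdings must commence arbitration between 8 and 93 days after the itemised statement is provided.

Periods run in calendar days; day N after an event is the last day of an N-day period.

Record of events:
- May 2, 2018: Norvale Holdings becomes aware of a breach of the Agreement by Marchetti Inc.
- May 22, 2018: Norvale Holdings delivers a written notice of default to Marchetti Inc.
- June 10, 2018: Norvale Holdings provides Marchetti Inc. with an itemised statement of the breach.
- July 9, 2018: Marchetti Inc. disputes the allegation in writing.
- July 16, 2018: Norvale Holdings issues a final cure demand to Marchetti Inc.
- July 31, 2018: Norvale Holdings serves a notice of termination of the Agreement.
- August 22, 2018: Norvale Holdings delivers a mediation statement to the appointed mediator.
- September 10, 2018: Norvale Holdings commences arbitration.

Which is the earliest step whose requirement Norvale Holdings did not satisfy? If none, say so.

Step 4

Step 1 — 9 and 22 days from May 2, 2018 (when the breach is discovered) are May 11, 2018 and May 24, 2018 respectively; done May 22, 2018, which is between those dates.
Step 2 — counting 21 days from May 22, 2018 (when the default notice is delivered) gives a deadline of June 12, 2018; completed June 10, 2018, before the deadline.
Step 3 — 19 and 51 days from June 10, 2018 (when the itemised statement is provided) are June 29, 2018 and July 31, 2018 respectively; done July 16, 2018 — within the window.
Step 4 — 19 and 45 days from July 16, 2018 (when the final cure demand is issued) are August 4, 2018 and August 30, 2018 respectively; July 31, 2018 is 4 days too early.
The procedure was therefore not followed at step 4.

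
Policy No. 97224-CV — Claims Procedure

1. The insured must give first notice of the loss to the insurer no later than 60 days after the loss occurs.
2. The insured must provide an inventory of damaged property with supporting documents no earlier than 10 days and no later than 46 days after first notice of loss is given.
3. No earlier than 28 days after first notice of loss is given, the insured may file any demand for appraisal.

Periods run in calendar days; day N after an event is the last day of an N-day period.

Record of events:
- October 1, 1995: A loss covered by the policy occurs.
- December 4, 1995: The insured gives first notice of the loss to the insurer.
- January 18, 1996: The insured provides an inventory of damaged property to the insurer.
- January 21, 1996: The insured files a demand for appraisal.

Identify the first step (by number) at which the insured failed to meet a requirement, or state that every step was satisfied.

Step 1 — counting 60 days from October 1, 1995 (when the loss occurs) gives a deadline of November 30, 1995; done December 4, 1995 — 4 days late.

Step 1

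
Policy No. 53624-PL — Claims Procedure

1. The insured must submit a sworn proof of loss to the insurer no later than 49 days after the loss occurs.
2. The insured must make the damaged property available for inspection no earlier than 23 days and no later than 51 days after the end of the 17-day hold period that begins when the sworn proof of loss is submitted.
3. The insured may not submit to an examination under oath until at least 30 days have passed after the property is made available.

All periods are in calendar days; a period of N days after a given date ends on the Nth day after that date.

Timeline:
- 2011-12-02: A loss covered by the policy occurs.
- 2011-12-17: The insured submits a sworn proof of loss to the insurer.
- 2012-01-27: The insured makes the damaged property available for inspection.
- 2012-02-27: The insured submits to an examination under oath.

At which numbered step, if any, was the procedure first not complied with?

None — every step was satisfied

Step 1: 49 days after 2011-12-02 (when the loss occurs) is 2012-01-20; done 2011-12-17 — timely.
Step 2: the window is 23–51 days after 2012-01-03 (end of the 17-day hold period, which began when the sworn proof of loss is submitted on 2011-12-17), so 2012-01-26 through 2012-02-23; done 2012-01-27 — within the window.
Step 3: the earliest permitted date is 30 days after 2012-01-27 (when the property is made available), i.e. 2012-02-26; done 2012-02-27, after the minimum wait.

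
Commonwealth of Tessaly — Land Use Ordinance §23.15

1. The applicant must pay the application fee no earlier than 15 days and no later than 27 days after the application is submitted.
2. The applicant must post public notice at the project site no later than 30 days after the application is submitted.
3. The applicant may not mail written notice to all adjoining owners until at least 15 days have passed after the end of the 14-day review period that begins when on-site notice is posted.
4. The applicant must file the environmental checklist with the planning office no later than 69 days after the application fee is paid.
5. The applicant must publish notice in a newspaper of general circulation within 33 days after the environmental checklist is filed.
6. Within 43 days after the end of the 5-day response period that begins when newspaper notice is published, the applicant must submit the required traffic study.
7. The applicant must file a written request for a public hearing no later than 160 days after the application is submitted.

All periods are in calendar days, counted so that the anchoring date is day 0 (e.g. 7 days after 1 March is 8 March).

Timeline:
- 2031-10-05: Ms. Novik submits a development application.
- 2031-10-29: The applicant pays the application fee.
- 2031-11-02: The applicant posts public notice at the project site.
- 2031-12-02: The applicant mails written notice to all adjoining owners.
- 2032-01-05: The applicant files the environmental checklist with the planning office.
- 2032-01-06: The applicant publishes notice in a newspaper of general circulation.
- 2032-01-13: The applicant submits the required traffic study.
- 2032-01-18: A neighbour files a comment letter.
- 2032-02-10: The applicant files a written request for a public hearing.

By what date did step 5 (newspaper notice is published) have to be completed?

Step 5 runs from 2032-01-05, when the environmental checklist is filed. 33 days after 2032-01-05 is 2032-02-07.

2032-02-07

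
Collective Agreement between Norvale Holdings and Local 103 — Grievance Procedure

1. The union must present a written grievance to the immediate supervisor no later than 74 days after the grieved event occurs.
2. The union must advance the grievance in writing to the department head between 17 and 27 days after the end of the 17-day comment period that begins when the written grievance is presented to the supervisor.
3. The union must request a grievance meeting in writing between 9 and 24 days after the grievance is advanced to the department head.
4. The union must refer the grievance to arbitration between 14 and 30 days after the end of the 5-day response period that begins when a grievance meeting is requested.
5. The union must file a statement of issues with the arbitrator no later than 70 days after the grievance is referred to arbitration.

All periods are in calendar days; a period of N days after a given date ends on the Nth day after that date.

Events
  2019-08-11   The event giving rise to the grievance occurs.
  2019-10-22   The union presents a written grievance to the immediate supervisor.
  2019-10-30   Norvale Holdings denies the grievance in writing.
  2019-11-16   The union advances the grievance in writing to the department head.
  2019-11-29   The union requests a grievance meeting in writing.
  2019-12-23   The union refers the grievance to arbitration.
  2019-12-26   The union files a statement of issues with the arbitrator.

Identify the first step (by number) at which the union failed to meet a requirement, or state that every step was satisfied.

Step 1: 74 days after 2019-08-11 (when the grieved event occurs) is 2019-10-24; 2019-10-22 is within that limit.
Step 2: the window is 17–27 days after 2019-11-08 (end of the 17-day comment period, which began when the written grievance is presented to the supervisor on 2019-10-22), so 2019-11-25 through 2019-12-05; 2019-11-16 is 9 days too early.

Step 2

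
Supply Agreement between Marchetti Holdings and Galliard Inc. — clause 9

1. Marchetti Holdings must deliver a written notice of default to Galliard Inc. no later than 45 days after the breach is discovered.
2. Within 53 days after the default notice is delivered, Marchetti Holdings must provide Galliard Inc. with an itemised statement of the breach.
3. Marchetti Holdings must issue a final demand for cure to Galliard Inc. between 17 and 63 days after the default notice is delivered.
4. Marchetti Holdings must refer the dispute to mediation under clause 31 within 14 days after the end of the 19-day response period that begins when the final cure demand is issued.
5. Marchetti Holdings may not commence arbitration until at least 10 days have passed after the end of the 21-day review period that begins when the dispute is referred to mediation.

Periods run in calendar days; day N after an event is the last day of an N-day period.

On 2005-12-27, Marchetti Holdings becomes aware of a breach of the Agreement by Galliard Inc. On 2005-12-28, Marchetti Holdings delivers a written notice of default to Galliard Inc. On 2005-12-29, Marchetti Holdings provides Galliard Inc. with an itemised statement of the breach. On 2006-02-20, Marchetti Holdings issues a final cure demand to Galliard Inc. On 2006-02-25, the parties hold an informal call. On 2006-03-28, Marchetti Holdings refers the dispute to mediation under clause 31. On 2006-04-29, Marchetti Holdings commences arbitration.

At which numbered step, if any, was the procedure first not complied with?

Step 1: 45 days after 2005-12-27 (when the breach is discovered) is 2006-02-10; completed 2005-12-28, before the deadline.
Step 2: 53 days after 2005-12-28 (when the default notice is delivered) is 2006-02-19; 2005-12-29 is within that limit.
Step 3: the window is 17–63 days after 2005-12-28 (when the default notice is delivered), so 2006-01-14 through 2006-03-01; done 2006-02-20 — within the window.
Step 4: 14 days after 2006-03-11 (end of the 19-day response period, which began when the final cure demand is issued on 2006-02-20) is 2006-03-25; done 2006-03-28 — 3 days late.

Step 4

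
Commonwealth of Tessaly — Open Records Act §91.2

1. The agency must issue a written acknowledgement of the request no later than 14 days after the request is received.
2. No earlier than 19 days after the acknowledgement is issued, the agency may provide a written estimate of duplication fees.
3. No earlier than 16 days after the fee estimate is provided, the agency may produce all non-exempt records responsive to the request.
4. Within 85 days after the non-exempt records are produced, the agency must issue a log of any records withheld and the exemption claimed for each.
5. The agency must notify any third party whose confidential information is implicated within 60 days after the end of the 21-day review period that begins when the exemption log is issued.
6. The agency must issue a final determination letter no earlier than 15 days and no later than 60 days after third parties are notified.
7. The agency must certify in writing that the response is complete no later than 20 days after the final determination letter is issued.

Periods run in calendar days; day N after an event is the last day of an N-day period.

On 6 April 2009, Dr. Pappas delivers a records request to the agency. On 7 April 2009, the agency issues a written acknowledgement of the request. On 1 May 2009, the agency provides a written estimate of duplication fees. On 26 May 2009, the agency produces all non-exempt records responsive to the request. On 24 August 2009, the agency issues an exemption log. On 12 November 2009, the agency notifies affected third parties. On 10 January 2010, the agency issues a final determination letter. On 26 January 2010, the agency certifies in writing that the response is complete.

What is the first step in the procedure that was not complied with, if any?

Step 4

(1) due by 6 April 2009 + 14 days = 20 April 2009; done 7 April 2009 — timely.
(2) permitted from 7 April 2009 + 19 days = 26 April 2009 onward; 1 May 2009 is on or after that date.
(3) permitted from 1 May 2009 + 16 days = 17 May 2009 onward; done 26 May 2009 — permitted.
(4) due by 26 May 2009 + 85 days = 19 August 2009; done 24 August 2009 — 5 days late.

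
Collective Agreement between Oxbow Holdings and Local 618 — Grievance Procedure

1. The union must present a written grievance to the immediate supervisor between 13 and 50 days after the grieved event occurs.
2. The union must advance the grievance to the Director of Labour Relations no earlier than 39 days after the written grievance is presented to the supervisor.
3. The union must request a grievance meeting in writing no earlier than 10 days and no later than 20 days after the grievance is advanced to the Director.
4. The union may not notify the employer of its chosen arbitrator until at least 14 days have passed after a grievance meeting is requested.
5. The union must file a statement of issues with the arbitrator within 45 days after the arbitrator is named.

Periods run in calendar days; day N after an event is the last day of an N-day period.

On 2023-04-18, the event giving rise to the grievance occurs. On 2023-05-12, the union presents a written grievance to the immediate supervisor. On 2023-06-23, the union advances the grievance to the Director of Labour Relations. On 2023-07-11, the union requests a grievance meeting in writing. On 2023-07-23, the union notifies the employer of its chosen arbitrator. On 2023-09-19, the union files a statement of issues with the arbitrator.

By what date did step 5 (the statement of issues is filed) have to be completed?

2023-09-06

Step 5 runs from 2023-07-23, when the arbitrator is named. 45 days after 2023-07-23 is 2023-09-06.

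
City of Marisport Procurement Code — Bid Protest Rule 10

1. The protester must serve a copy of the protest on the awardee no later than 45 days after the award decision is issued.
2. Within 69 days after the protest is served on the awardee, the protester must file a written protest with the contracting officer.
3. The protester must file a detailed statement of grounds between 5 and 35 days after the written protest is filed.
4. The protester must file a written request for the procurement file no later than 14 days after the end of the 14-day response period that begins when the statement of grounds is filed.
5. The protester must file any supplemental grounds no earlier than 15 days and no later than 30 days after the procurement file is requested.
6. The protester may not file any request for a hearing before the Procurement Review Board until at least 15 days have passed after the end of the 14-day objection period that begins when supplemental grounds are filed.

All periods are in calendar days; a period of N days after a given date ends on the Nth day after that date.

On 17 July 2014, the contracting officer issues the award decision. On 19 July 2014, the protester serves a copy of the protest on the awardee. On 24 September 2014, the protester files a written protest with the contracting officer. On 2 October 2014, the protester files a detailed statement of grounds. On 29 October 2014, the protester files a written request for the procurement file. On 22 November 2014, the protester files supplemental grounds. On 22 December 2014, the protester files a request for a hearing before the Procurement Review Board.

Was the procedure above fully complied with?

Step 1 — counting 45 days from 17 July 2014 (when the award decision is issued) gives a deadline of 31 August 2014; done 19 July 2014 — timely.
Step 2 — counting 69 days from 19 July 2014 (when the protest is served on the awardee) gives a deadline of 26 September 2014; 24 September 2014 is within that limit.
Step 3 — 5 and 35 days from 24 September 2014 (when the written protest is filed) are 29 September 2014 and 29 October 2014 respectively; 2 October 2014 falls inside that range.
Step 4 — counting 14 days from 16 October 2014 (end of the 14-day response period, which began when the statement of grounds is filed on 2 October 2014) gives a deadline of 30 October 2014; done 29 October 2014 — timely.
Step 5 — 15 and 30 days from 29 October 2014 (when the procurement file is requested) are 13 November 2014 and 28 November 2014 respectively; done 22 November 2014, which is between those dates.
Step 6 — must wait 15 days from 6 December 2014 (end of the 14-day objection period, which began when supplemental grounds are filed on 22 November 2014), so not before 21 December 2014; 22 December 2014 is on or after that date.

Yes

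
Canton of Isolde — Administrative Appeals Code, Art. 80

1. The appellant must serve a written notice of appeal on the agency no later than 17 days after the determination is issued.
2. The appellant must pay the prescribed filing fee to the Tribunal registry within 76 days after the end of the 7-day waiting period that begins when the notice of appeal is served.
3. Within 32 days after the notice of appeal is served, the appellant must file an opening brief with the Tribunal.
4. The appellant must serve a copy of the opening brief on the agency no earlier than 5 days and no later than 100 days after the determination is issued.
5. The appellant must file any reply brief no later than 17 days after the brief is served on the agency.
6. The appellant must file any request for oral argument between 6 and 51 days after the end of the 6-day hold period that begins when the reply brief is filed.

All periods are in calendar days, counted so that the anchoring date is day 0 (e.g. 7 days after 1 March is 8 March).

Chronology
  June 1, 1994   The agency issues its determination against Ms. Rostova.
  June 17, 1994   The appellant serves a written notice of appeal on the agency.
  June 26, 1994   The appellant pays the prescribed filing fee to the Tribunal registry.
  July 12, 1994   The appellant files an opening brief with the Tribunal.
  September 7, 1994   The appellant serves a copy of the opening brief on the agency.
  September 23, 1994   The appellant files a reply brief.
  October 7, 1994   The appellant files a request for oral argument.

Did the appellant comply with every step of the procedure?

Yes

Step 1 — counting 17 days from June 1, 1994 (when the determination is issued) gives a deadline of June 18, 1994; June 17, 1994 is within that limit.
Step 2 — counting 76 days from June 24, 1994 (end of the 7-day waiting period, which began when the notice of appeal is served on June 17, 1994) gives a deadline of September 8, 1994; done June 26, 1994 — timely.
Step 3 — counting 32 days from June 17, 1994 (when the notice of appeal is served) gives a deadline of July 19, 1994; July 12, 1994 is within that limit.
Step 4 — 5 and 100 days from June 1, 1994 (when the determination is issued) are June 6, 1994 and September 9, 1994 respectively; September 7, 1994 falls inside that range.
Step 5 — counting 17 days from September 7, 1994 (when the brief is served on the agency) gives a deadline of September 24, 1994; completed September 23, 1994, before the deadline.
Step 6 — 6 and 51 days from September 29, 1994 (end of the 6-day hold period, which began when the reply brief is filed on September 23, 1994) are October 5, 1994 and November 19, 1994 respectively; October 7, 1994 falls inside that range.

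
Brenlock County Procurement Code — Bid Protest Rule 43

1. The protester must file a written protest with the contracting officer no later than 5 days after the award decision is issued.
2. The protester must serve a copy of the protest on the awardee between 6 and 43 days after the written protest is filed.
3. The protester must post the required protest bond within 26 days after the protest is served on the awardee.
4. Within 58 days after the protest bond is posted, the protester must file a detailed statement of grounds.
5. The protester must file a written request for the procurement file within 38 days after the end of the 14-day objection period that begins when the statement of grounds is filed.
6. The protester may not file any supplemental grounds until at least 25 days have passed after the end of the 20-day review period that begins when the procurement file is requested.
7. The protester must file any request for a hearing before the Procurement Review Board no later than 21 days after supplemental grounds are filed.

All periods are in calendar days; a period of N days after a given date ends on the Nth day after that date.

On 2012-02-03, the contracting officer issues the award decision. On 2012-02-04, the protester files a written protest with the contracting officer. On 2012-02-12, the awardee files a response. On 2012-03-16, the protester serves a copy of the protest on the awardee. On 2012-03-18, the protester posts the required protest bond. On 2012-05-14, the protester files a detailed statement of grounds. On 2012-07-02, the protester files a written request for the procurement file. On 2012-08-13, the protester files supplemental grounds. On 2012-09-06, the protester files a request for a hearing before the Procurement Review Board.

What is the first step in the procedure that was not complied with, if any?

Step 6

Step 1 — counting 5 days from 2012-02-03 (when the award decision is issued) gives a deadline of 2012-02-08; 2012-02-04 is within that limit.
Step 2 — 6 and 43 days from 2012-02-04 (when the written protest is filed) are 2012-02-10 and 2012-03-18 respectively; 2012-03-16 falls inside that range.
Step 3 — counting 26 days from 2012-03-16 (when the protest is served on the awardee) gives a deadline of 2012-04-11; 2012-03-18 is within that limit.
Step 4 — counting 58 days from 2012-03-18 (when the protest bond is posted) gives a deadline of 2012-05-15; 2012-05-14 is within that limit.
Step 5 — counting 38 days from 2012-05-28 (end of the 14-day objection period, which began when the statement of grounds is filed on 2012-05-14) gives a deadline of 2012-07-05; done 2012-07-02 — timely.
Step 6 — must wait 25 days from 2012-07-22 (end of the 20-day review period, which began when the procurement file is requested on 2012-07-02), so not before 2012-08-16; acted on 2012-08-13, 3 days prematurely.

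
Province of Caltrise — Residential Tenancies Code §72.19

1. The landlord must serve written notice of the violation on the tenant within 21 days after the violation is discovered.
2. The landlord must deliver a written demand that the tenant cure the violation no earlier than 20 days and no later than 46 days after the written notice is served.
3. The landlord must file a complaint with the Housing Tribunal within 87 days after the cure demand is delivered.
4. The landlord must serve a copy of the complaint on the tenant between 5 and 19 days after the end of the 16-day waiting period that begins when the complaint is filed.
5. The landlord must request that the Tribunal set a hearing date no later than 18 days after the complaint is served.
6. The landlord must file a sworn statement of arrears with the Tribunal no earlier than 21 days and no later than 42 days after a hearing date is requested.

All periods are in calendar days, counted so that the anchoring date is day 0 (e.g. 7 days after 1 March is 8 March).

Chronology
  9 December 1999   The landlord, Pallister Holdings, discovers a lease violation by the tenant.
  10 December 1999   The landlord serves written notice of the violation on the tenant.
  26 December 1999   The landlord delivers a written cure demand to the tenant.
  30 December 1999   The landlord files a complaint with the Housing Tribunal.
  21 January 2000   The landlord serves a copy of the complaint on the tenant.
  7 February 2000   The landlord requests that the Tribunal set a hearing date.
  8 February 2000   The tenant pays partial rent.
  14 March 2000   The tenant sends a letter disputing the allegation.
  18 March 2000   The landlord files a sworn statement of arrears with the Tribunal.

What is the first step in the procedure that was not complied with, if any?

Step 2

Step 1: 21 days after 9 December 1999 (when the violation is discovered) is 30 December 1999; done 10 December 1999 — timely.
Step 2: the window is 20–46 days after 10 December 1999 (when the written notice is served), so 30 December 1999 through 25 January 2000; 26 December 1999 is 4 days too early.
The analysis stops there.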